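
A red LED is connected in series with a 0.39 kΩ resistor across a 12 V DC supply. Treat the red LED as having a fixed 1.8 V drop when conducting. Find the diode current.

KVL around the loop: 12 = V_D + I·R = 1.8 + I × 0.39 kΩ.
So I = (12 − 1.8) / 0.39 kΩ = 10.2 / 0.39 = 26.2 mA.

I ≈ 26 mA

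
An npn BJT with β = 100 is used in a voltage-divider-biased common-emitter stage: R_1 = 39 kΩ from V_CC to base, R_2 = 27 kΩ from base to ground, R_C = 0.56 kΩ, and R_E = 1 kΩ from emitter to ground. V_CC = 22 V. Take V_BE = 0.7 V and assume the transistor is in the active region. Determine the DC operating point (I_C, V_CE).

I_C ≈ 7.1 mA, V_CE ≈ 11 V

Thevenize the base divider: V_Th = V_CC·R_2/(R_1+R_2) = 22×27/66 = 9 V, R_Th = R_1‖R_2 = 16 kΩ.
Base-emitter loop: V_Th = I_B·R_Th + V_BE + (β+1)I_B·R_E, so I_B = (9 − 0.7) / (16 + 101×1) = 0.071 mA.
I_C = β·I_B = 100×0.071 = 7.1 mA, and I_E = (β+1)I_B = 7.17 mA.
V_CE = V_CC − I_C·R_C − I_E·R_E = 22 − 7.1×0.56 − 7.17×1 = 10.9 V.
V_CE = 10.9 V > 0.2 V confirms active-region operation.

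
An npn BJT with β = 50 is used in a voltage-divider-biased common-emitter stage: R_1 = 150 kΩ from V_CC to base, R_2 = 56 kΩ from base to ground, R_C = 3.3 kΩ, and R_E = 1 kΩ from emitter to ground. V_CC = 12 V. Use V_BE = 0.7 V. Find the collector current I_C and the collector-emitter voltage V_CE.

Thevenize the base divider: V_Th = V_CC·R_2/(R_1+R_2) = 12×56/206 = 3.26 V, R_Th = R_1‖R_2 = 40.8 kΩ.
Base-emitter loop: V_Th = I_B·R_Th + V_BE + (β+1)I_B·R_E, so I_B = (3.26 − 0.7) / (40.8 + 51×1) = 0.0279 mA.
I_C = β·I_B = 50×0.0279 = 1.4 mA, and I_E = (β+1)I_B = 1.42 mA.
V_CE = V_CC − I_C·R_C − I_E·R_E = 12 − 1.4×3.3 − 1.42×1 = 5.97 V.
V_CE = 5.97 V > 0.2 V confirms active-region operation.

I_C ≈ 1.4 mA, V_CE ≈ 6 V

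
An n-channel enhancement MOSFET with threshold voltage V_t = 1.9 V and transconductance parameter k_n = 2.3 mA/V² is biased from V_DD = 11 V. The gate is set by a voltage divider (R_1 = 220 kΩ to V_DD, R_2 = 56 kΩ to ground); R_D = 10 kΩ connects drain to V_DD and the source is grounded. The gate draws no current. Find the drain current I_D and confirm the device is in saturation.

V_G = V_DD·R_2/(R_1+R_2) = 11×56/276 = 2.23 V. With the source grounded, V_GS = V_G = 2.23 V.
Assume saturation: I_D = (k_n/2)(V_GS − V_t)² = (2.3/2)×(2.23 − 1.9)² = 1.15×0.332² = 0.127 mA.
V_DS = V_DD − I_D·R_D = 11 − 0.127×10 = 9.73 V.
Saturation requires V_DS ≥ V_GS − V_t = 0.332 V; 9.73 ≥ 0.332 ✓.

I_D ≈ 0.13 mA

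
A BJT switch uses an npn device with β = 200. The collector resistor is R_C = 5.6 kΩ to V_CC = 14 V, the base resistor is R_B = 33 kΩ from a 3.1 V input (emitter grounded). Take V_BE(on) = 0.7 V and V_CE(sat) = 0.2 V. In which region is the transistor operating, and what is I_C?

saturation; I_C ≈ 2.5 mA

Assume active: I_B = (3.1 − 0.7)/33 = 0.0727 mA, giving I_C = β·I_B = 14.5 mA.
But then V_CE = 14 − 14.5×5.6 = -67.5 V < V_CE(sat) = 0.2 V — impossible in the active region.
So the transistor is saturated. With V_CE = 0.2 V, I_C = (V_CC − 0.2)/R_C = 13.8/5.6 = 2.46 mA.
Check: β·I_B = 14.5 mA > I_C = 2.46 mA, confirming saturation.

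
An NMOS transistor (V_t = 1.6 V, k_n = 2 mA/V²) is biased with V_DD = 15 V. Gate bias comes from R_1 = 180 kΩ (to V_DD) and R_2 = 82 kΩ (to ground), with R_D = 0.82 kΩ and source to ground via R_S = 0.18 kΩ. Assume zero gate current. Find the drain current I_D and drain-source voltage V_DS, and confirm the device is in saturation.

V_G = V_DD·R_2/(R_1+R_2) = 15×82/262 = 4.69 V.
Assume saturation: I_D = (k_n/2)(V_GS − V_t)² with V_GS = V_G − I_D·R_S = 4.69 − 0.18·I_D.
Substituting gives 0.0324·I_D² − 2.11·I_D + 9.58 = 0, with roots I_D = 4.9 or 60.4 mA.
The root I_D = 60.4 mA gives V_GS = -6.17 V ≤ V_t, so take I_D = 4.9 mA.
Then V_GS = 3.81 V and V_DS = V_DD − I_D(R_D+R_S) = 15 − 4.9×1 = 10.1 V.
Saturation requires V_DS ≥ V_GS − V_t = 2.21 V; 10.1 ≥ 2.21 ✓.

I_D ≈ 4.9 mA, V_DS ≈ 10 V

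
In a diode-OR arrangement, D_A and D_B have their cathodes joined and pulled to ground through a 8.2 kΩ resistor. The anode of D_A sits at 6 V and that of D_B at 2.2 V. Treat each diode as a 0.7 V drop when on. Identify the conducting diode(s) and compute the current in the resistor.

Assume both conduct. Then node N would need to be at both 6−0.7 = 5.3 V and 2.2−0.7 = 1.5 V, which is impossible.
Assume only D_A conducts: V_N = 6 − 0.7 = 5.3 V, so I_R = 5.3/8.2 = 0.646 mA.
Check D_B: its anode-to-cathode voltage is 2.2 − 5.3 = -3.1 V < 0.7 V, so it is off. The assumption is consistent.

Only D_A conducts; I_R ≈ 0.65 mA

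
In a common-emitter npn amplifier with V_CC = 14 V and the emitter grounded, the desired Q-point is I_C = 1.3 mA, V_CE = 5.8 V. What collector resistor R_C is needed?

R_C ≈ 6.3 kΩ

Collector loop: V_CC = I_C·R_C + V_CE.
R_C = (V_CC − V_CE)/I_C = (14 − 5.8)/1.3 = 6.31 kΩ.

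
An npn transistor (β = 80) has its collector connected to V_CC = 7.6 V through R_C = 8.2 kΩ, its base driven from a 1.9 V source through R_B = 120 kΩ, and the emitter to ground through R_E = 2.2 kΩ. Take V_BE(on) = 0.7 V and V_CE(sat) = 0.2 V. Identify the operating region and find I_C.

active; I_C ≈ 0.32 mA

Assume active. Base-emitter loop: I_B = (V_BB − V_BE)/(R_B + (β+1)R_E) = (1.9 − 0.7)/(120 + 81×2.2) = 0.00402 mA.
I_C = β·I_B = 80×0.00402 = 0.322 mA.
V_CE = V_CC − I_C·R_C − I_E·R_E = 7.6 − 0.322×8.2 − 0.326×2.2 = 4.24 V > V_CE(sat), so the active-region assumption holds.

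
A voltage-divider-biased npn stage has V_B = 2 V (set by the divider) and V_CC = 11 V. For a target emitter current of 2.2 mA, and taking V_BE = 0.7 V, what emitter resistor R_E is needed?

R_E ≈ 0.59 kΩ

V_E = V_B − V_BE = 2 − 0.7 = 1.3 V.
R_E = V_E / I_E = 1.3 / 2.2 = 0.591 kΩ.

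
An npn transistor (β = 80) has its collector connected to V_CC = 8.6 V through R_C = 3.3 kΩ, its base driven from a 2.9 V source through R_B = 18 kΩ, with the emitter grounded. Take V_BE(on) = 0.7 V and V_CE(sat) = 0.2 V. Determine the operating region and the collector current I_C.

Assume active: I_B = (2.9 − 0.7)/18 = 0.122 mA, giving I_C = β·I_B = 9.78 mA.
But then V_CE = 8.6 − 9.78×3.3 = -23.7 V < V_CE(sat) = 0.2 V — impossible in the active region.
So the transistor is saturated. With V_CE = 0.2 V, I_C = (V_CC − 0.2)/R_C = 8.4/3.3 = 2.55 mA.
Check: β·I_B = 9.78 mA > I_C = 2.55 mA, confirming saturation.

saturation; I_C ≈ 2.5 mA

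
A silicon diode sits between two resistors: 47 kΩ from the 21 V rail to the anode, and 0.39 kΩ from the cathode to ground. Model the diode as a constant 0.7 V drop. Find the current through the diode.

The two resistors are in series with the diode, so KVL gives 21 = I·47 + 0.7 + I·0.39.
I = (21 − 0.7) / (47 + 0.39) kΩ = 20.3 / 47.4 = 0.428 mA.

I ≈ 0.43 mA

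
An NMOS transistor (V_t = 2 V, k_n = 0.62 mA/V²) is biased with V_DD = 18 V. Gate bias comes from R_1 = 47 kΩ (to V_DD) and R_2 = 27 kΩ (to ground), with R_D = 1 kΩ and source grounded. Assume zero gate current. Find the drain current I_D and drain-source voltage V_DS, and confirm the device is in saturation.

V_G = V_DD·R_2/(R_1+R_2) = 18×27/74 = 6.57 V. With the source grounded, V_GS = V_G = 6.57 V.
Assume saturation: I_D = (k_n/2)(V_GS − V_t)² = (0.62/2)×(6.57 − 2)² = 0.31×4.57² = 6.47 mA.
V_DS = V_DD − I_D·R_D = 18 − 6.47×1 = 11.5 V.
Saturation requires V_DS ≥ V_GS − V_t = 4.57 V; 11.5 ≥ 4.57 ✓.

I_D ≈ 6.5 mA, V_DS ≈ 12 V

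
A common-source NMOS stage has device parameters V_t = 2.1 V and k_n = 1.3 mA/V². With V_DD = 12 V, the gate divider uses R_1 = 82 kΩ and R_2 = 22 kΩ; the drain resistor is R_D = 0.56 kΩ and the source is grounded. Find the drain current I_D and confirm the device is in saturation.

I_D ≈ 0.12 mA

V_G = V_DD·R_2/(R_1+R_2) = 12×22/104 = 2.54 V. With the source grounded, V_GS = V_G = 2.54 V.
Assume saturation: I_D = (k_n/2)(V_GS − V_t)² = (1.3/2)×(2.54 − 2.1)² = 0.65×0.438² = 0.125 mA.
V_DS = V_DD − I_D·R_D = 12 − 0.125×0.56 = 11.9 V.
Saturation requires V_DS ≥ V_GS − V_t = 0.438 V; 11.9 ≥ 0.438 ✓.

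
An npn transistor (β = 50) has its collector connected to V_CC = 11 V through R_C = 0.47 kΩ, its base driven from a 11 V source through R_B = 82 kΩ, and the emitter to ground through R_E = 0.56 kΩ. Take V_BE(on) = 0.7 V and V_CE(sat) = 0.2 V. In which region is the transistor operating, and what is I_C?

Assume active. Base-emitter loop: I_B = (V_BB − V_BE)/(R_B + (β+1)R_E) = (11 − 0.7)/(82 + 51×0.56) = 0.0932 mA.
I_C = β·I_B = 50×0.0932 = 4.66 mA.
V_CE = V_CC − I_C·R_C − I_E·R_E = 11 − 4.66×0.47 − 4.75×0.56 = 6.15 V > V_CE(sat), so the active-region assumption holds.

active; I_C ≈ 4.7 mA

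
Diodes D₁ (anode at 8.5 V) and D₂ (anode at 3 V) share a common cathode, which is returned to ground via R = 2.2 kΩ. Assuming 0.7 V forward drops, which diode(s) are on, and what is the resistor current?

Only D₁ conducts; I_R ≈ 3.5 mA

Assume both conduct. Then node N would need to be at both 8.5−0.7 = 7.8 V and 3−0.7 = 2.3 V, which is impossible.
Assume only D₁ conducts: V_N = 8.5 − 0.7 = 7.8 V, so I_R = 7.8/2.2 = 3.55 mA.
Check D₂: its anode-to-cathode voltage is 3 − 7.8 = -4.8 V < 0.7 V, so it is off. The assumption is consistent.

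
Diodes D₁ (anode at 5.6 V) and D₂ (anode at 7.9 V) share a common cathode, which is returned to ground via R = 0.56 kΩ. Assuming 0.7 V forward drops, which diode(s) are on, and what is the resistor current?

Assume both conduct. Then node N would need to be at both 5.6−0.7 = 4.9 V and 7.9−0.7 = 7.2 V, which is impossible.
Assume only D₂ conducts: V_N = 7.9 − 0.7 = 7.2 V, so I_R = 7.2/0.56 = 12.9 mA.
Check D₁: its anode-to-cathode voltage is 5.6 − 7.2 = -1.6 V < 0.7 V, so it is off. The assumption is consistent.

Only D₂ conducts; I_R ≈ 13 mA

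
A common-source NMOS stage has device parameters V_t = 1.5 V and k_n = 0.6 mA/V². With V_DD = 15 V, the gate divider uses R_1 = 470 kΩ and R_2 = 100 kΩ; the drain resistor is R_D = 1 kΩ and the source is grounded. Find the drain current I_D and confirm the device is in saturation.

V_G = V_DD·R_2/(R_1+R_2) = 15×100/570 = 2.63 V. With the source grounded, V_GS = V_G = 2.63 V.
Assume saturation: I_D = (k_n/2)(V_GS − V_t)² = (0.6/2)×(2.63 − 1.5)² = 0.3×1.13² = 0.384 mA.
V_DS = V_DD − I_D·R_D = 15 − 0.384×1 = 14.6 V.
Saturation requires V_DS ≥ V_GS − V_t = 1.13 V; 14.6 ≥ 1.13 ✓.

I_D ≈ 0.38 mA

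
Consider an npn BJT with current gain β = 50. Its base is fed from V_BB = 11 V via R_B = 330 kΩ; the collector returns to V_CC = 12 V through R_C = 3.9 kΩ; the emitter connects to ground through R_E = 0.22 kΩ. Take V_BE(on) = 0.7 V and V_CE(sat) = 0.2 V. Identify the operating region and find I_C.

Assume active. Base-emitter loop: I_B = (V_BB − V_BE)/(R_B + (β+1)R_E) = (11 − 0.7)/(330 + 51×0.22) = 0.0302 mA.
I_C = β·I_B = 50×0.0302 = 1.51 mA.
V_CE = V_CC − I_C·R_C − I_E·R_E = 12 − 1.51×3.9 − 1.54×0.22 = 5.78 V > V_CE(sat), so the active-region assumption holds.

active; I_C ≈ 1.5 mA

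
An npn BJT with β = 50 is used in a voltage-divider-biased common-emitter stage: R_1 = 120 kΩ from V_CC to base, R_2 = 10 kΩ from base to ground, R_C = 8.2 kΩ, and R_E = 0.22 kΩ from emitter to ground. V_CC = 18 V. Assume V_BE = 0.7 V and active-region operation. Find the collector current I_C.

I_C ≈ 1.7 mA

Thevenize the base divider: V_Th = V_CC·R_2/(R_1+R_2) = 18×10/130 = 1.38 V, R_Th = R_1‖R_2 = 9.23 kΩ.
Base-emitter loop: V_Th = I_B·R_Th + V_BE + (β+1)I_B·R_E, so I_B = (1.38 − 0.7) / (9.23 + 51×0.22) = 0.0335 mA.
I_C = β·I_B = 50×0.0335 = 1.67 mA, and I_E = (β+1)I_B = 1.71 mA.
V_CE = V_CC − I_C·R_C − I_E·R_E = 18 − 1.67×8.2 − 1.71×0.22 = 3.9 V.
V_CE = 3.9 V > 0.2 V confirms active-region operation.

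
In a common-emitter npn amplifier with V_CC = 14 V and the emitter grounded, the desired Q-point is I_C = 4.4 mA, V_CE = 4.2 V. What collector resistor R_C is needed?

R_C ≈ 2.2 kΩ

Collector loop: V_CC = I_C·R_C + V_CE.
R_C = (V_CC − V_CE)/I_C = (14 − 4.2)/4.4 = 2.23 kΩ.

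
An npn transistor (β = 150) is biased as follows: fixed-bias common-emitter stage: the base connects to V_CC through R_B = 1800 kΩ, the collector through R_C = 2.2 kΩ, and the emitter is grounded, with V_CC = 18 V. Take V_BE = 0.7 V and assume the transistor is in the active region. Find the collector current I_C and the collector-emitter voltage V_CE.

I_C ≈ 1.4 mA, V_CE ≈ 15 V

Base loop: V_CC = I_B·R_B + V_BE, so I_B = (18 − 0.7)/1800 kΩ = 0.00961 mA.
In the active region I_C = β·I_B = 150 × 0.00961 = 1.44 mA.
Collector loop: V_CE = V_CC − I_C·R_C = 18 − 1.44×2.2 = 14.8 V.
Since V_CE = 14.8 V > V_CE(sat) ≈ 0.2 V, the transistor is in the active region as assumed.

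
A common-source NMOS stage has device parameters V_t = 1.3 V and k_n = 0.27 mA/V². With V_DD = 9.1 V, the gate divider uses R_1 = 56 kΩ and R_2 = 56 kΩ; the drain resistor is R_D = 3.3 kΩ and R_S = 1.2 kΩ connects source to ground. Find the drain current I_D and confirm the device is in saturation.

V_G = V_DD·R_2/(R_1+R_2) = 9.1×56/112 = 4.55 V.
Assume saturation: I_D = (k_n/2)(V_GS − V_t)² with V_GS = V_G − I_D·R_S = 4.55 − 1.2·I_D.
Substituting gives 0.194·I_D² − 2.05·I_D + 1.43 = 0, with roots I_D = 0.747 or 9.81 mA.
The root I_D = 9.81 mA gives V_GS = -7.23 V ≤ V_t, so take I_D = 0.747 mA.
Then V_GS = 3.65 V and V_DS = V_DD − I_D(R_D+R_S) = 9.1 − 0.747×4.5 = 5.74 V.
Saturation requires V_DS ≥ V_GS − V_t = 2.35 V; 5.74 ≥ 2.35 ✓.

I_D ≈ 0.75 mA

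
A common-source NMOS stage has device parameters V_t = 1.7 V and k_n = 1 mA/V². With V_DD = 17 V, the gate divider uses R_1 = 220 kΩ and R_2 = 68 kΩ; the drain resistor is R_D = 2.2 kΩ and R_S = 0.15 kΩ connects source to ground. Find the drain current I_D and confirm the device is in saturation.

V_G = V_DD·R_2/(R_1+R_2) = 17×68/288 = 4.01 V.
Assume saturation: I_D = (k_n/2)(V_GS − V_t)² with V_GS = V_G − I_D·R_S = 4.01 − 0.15·I_D.
Substituting gives 0.0112·I_D² − 1.35·I_D + 2.68 = 0, with roots I_D = 2.02 or 118 mA.
The root I_D = 118 mA gives V_GS = -13.6 V ≤ V_t, so take I_D = 2.02 mA.
Then V_GS = 3.71 V and V_DS = V_DD − I_D(R_D+R_S) = 17 − 2.02×2.35 = 12.2 V.
Saturation requires V_DS ≥ V_GS − V_t = 2.01 V; 12.2 ≥ 2.01 ✓.

I_D ≈ 2 mA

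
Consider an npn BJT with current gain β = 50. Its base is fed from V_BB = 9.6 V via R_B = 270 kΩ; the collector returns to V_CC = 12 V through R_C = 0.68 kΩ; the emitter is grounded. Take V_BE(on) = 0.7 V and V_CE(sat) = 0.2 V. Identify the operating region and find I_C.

active; I_C ≈ 1.6 mA

Assume active. Base-emitter loop: I_B = (V_BB − V_BE)/R_B = (9.6 − 0.7)/270 = 0.033 mA.
I_C = β·I_B = 50×0.033 = 1.65 mA.
V_CE = V_CC − I_C·R_C = 12 − 1.65×0.68 = 10.9 V > V_CE(sat), so the active-region assumption holds.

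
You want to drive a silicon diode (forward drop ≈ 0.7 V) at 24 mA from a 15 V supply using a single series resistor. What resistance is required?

R ≈ 0.6 kΩ

The resistor drops V_S − V_D = 15 − 0.7 = 14.3 V at 24 mA.
R = 14.3 V / 24 mA = 0.596 kΩ.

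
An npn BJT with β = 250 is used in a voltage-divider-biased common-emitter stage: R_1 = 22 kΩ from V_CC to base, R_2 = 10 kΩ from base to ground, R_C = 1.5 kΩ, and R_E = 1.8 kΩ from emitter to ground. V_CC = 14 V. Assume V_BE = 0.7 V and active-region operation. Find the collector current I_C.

Thevenize the base divider: V_Th = V_CC·R_2/(R_1+R_2) = 14×10/32 = 4.38 V, R_Th = R_1‖R_2 = 6.88 kΩ.
Base-emitter loop: V_Th = I_B·R_Th + V_BE + (β+1)I_B·R_E, so I_B = (4.38 − 0.7) / (6.88 + 251×1.8) = 0.00801 mA.
I_C = β·I_B = 250×0.00801 = 2 mA, and I_E = (β+1)I_B = 2.01 mA.
V_CE = V_CC − I_C·R_C − I_E·R_E = 14 − 2×1.5 − 2.01×1.8 = 7.38 V.
V_CE = 7.38 V > 0.2 V confirms active-region operation.

I_C ≈ 2 mA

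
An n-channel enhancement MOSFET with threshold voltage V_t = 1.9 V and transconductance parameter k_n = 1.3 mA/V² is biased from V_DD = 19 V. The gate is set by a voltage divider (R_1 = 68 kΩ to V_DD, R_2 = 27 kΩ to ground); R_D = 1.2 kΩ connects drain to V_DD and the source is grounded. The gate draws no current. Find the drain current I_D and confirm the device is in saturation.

V_G = V_DD·R_2/(R_1+R_2) = 19×27/95 = 5.4 V. With the source grounded, V_GS = V_G = 5.4 V.
Assume saturation: I_D = (k_n/2)(V_GS − V_t)² = (1.3/2)×(5.4 − 1.9)² = 0.65×3.5² = 7.96 mA.
V_DS = V_DD − I_D·R_D = 19 − 7.96×1.2 = 9.44 V.
Saturation requires V_DS ≥ V_GS − V_t = 3.5 V; 9.44 ≥ 3.5 ✓.

I_D ≈ 8 mA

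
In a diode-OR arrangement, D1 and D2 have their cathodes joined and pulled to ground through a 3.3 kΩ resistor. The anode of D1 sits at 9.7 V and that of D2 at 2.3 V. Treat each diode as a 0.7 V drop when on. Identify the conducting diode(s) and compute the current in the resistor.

Only D1 conducts; I_R ≈ 2.7 mA

Assume both conduct. Then node N would need to be at both 9.7−0.7 = 9 V and 2.3−0.7 = 1.6 V, which is impossible.
Assume only D1 conducts: V_N = 9.7 − 0.7 = 9 V, so I_R = 9/3.3 = 2.73 mA.
Check D2: its anode-to-cathode voltage is 2.3 − 9 = -6.7 V < 0.7 V, so it is off. The assumption is consistent.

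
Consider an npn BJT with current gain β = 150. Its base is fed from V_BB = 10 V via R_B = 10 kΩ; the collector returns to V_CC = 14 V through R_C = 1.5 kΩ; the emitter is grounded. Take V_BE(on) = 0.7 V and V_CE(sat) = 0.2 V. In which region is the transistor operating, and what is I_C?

saturation; I_C ≈ 9.2 mA

Assume active: I_B = (10 − 0.7)/10 = 0.93 mA, giving I_C = β·I_B = 140 mA.
But then V_CE = 14 − 140×1.5 = -195 V < V_CE(sat) = 0.2 V — impossible in the active region.
So the transistor is saturated. With V_CE = 0.2 V, I_C = (V_CC − 0.2)/R_C = 13.8/1.5 = 9.2 mA.
Check: β·I_B = 140 mA > I_C = 9.2 mA, confirming saturation.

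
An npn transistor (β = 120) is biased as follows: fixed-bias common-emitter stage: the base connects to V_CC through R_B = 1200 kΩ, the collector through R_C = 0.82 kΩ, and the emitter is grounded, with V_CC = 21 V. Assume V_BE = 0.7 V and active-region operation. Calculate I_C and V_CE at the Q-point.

I_C ≈ 2 mA, V_CE ≈ 19 V

Base loop: V_CC = I_B·R_B + V_BE, so I_B = (21 − 0.7)/1200 kΩ = 0.0169 mA.
In the active region I_C = β·I_B = 120 × 0.0169 = 2.03 mA.
Collector loop: V_CE = V_CC − I_C·R_C = 21 − 2.03×0.82 = 19.3 V.
Since V_CE = 19.3 V > V_CE(sat) ≈ 0.2 V, the transistor is in the active region as assumed.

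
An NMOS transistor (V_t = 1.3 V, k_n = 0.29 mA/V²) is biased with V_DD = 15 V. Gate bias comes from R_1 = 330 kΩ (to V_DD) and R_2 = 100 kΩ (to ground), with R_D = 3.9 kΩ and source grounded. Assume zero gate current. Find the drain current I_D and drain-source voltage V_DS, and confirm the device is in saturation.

V_G = V_DD·R_2/(R_1+R_2) = 15×100/430 = 3.49 V. With the source grounded, V_GS = V_G = 3.49 V.
Assume saturation: I_D = (k_n/2)(V_GS − V_t)² = (0.29/2)×(3.49 − 1.3)² = 0.145×2.19² = 0.694 mA.
V_DS = V_DD − I_D·R_D = 15 − 0.694×3.9 = 12.3 V.
Saturation requires V_DS ≥ V_GS − V_t = 2.19 V; 12.3 ≥ 2.19 ✓.

I_D ≈ 0.69 mA, V_DS ≈ 12 V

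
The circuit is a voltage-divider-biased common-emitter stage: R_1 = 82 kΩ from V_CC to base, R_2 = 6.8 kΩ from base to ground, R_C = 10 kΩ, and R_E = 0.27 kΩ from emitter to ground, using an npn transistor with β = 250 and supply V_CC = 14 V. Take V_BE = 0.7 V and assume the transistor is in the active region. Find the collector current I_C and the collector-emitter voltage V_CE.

I_C ≈ 1.3 mA, V_CE ≈ 1.1 V

Thevenize the base divider: V_Th = V_CC·R_2/(R_1+R_2) = 14×6.8/88.8 = 1.07 V, R_Th = R_1‖R_2 = 6.28 kΩ.
Base-emitter loop: V_Th = I_B·R_Th + V_BE + (β+1)I_B·R_E, so I_B = (1.07 − 0.7) / (6.28 + 251×0.27) = 0.00502 mA.
I_C = β·I_B = 250×0.00502 = 1.26 mA, and I_E = (β+1)I_B = 1.26 mA.
V_CE = V_CC − I_C·R_C − I_E·R_E = 14 − 1.26×10 − 1.26×0.27 = 1.1 V.
V_CE = 1.1 V > 0.2 V confirms active-region operation.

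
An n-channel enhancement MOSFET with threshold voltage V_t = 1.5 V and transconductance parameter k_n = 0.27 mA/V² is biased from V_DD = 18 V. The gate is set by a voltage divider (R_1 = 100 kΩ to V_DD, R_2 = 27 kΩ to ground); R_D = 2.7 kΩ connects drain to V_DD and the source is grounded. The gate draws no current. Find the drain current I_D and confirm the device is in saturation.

V_G = V_DD·R_2/(R_1+R_2) = 18×27/127 = 3.83 V. With the source grounded, V_GS = V_G = 3.83 V.
Assume saturation: I_D = (k_n/2)(V_GS − V_t)² = (0.27/2)×(3.83 − 1.5)² = 0.135×2.33² = 0.731 mA.
V_DS = V_DD − I_D·R_D = 18 − 0.731×2.7 = 16 V.
Saturation requires V_DS ≥ V_GS − V_t = 2.33 V; 16 ≥ 2.33 ✓.

I_D ≈ 0.73 mA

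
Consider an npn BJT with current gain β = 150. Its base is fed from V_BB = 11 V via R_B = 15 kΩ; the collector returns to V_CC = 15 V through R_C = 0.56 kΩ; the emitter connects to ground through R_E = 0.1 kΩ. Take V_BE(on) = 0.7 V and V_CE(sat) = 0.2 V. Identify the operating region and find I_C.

Assume active: I_B = (11 − 0.7)/(15 + 151×0.1) = 0.342 mA, I_C = β·I_B = 51.3 mA.
Then V_CE = 15 − 51.3×0.56 − 51.7×0.1 = -18.9 V < 0.2 V — the active assumption fails.
Re-solve with V_CE = 0.2 V. KCL at the emitter: V_E/R_E = (V_BB−0.7−V_E)/R_B + (V_CC−0.2−V_E)/R_C, giving V_E = 2.29 V.
I_C = (V_CC − 0.2 − V_E)/R_C = (14.8 − 2.29)/0.56 = 22.3 mA.
Check: I_B = (10.3 − 2.29)/15 = 0.534 mA, and β·I_B = 80.1 mA > I_C, confirming saturation.

saturation; I_C ≈ 22 mA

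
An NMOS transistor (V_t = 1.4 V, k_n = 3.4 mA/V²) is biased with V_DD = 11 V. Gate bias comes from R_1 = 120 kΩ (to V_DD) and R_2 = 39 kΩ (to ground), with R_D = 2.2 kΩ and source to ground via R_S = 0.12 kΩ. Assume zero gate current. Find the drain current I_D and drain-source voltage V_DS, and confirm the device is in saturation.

I_D ≈ 1.9 mA, V_DS ≈ 6.5 V

V_G = V_DD·R_2/(R_1+R_2) = 11×39/159 = 2.7 V.
Assume saturation: I_D = (k_n/2)(V_GS − V_t)² with V_GS = V_G − I_D·R_S = 2.7 − 0.12·I_D.
Substituting gives 0.0245·I_D² − 1.53·I_D + 2.86 = 0, with roots I_D = 1.93 or 60.6 mA.
The root I_D = 60.6 mA gives V_GS = -4.57 V ≤ V_t, so take I_D = 1.93 mA.
Then V_GS = 2.47 V and V_DS = V_DD − I_D(R_D+R_S) = 11 − 1.93×2.32 = 6.52 V.
Saturation requires V_DS ≥ V_GS − V_t = 1.07 V; 6.52 ≥ 1.07 ✓.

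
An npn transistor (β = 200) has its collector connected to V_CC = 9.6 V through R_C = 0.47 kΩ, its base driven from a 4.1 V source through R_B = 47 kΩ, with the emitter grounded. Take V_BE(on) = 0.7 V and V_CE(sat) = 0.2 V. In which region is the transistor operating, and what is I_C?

Assume active. Base-emitter loop: I_B = (V_BB − V_BE)/R_B = (4.1 − 0.7)/47 = 0.0723 mA.
I_C = β·I_B = 200×0.0723 = 14.5 mA.
V_CE = V_CC − I_C·R_C = 9.6 − 14.5×0.47 = 2.8 V > V_CE(sat), so the active-region assumption holds.

active; I_C ≈ 14 mA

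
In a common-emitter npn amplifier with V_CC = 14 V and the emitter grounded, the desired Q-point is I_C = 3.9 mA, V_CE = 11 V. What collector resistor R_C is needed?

R_C ≈ 0.77 kΩ

Collector loop: V_CC = I_C·R_C + V_CE.
R_C = (V_CC − V_CE)/I_C = (14 − 11)/3.9 = 0.769 kΩ.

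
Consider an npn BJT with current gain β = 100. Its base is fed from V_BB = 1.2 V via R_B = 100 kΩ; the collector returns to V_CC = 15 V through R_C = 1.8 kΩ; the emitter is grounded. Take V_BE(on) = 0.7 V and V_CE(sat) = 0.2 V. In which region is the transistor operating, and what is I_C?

Assume active. Base-emitter loop: I_B = (V_BB − V_BE)/R_B = (1.2 − 0.7)/100 = 0.005 mA.
I_C = β·I_B = 100×0.005 = 0.5 mA.
V_CE = V_CC − I_C·R_C = 15 − 0.5×1.8 = 14.1 V > V_CE(sat), so the active-region assumption holds.

active; I_C ≈ 0.5 mA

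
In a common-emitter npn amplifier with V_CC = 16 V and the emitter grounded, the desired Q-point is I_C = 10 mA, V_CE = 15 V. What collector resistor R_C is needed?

Collector loop: V_CC = I_C·R_C + V_CE.
R_C = (V_CC − V_CE)/I_C = (16 − 15)/10 = 0.1 kΩ.

R_C ≈ 0.1 kΩ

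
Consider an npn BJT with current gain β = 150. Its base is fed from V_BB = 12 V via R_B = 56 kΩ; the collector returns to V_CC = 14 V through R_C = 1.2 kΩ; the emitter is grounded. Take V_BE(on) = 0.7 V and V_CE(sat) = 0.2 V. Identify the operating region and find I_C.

Assume active: I_B = (12 − 0.7)/56 = 0.202 mA, giving I_C = β·I_B = 30.3 mA.
But then V_CE = 14 − 30.3×1.2 = -22.3 V < V_CE(sat) = 0.2 V — impossible in the active region.
So the transistor is saturated. With V_CE = 0.2 V, I_C = (V_CC − 0.2)/R_C = 13.8/1.2 = 11.5 mA.
Check: β·I_B = 30.3 mA > I_C = 11.5 mA, confirming saturation.

saturation; I_C ≈ 12 mA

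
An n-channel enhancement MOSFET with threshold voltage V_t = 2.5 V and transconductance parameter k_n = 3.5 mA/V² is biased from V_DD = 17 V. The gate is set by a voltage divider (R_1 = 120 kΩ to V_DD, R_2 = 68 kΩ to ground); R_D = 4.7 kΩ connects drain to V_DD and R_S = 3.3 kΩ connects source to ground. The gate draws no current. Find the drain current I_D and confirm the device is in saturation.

V_G = V_DD·R_2/(R_1+R_2) = 17×68/188 = 6.15 V.
Assume saturation: I_D = (k_n/2)(V_GS − V_t)² with V_GS = V_G − I_D·R_S = 6.15 − 3.3·I_D.
Substituting gives 19.1·I_D² − 43.1·I_D + 23.3 = 0, with roots I_D = 0.89 or 1.37 mA.
The root I_D = 1.37 mA gives V_GS = 1.61 V ≤ V_t, so take I_D = 0.89 mA.
Then V_GS = 3.21 V and V_DS = V_DD − I_D(R_D+R_S) = 17 − 0.89×8 = 9.88 V.
Saturation requires V_DS ≥ V_GS − V_t = 0.713 V; 9.88 ≥ 0.713 ✓.

I_D ≈ 0.89 mA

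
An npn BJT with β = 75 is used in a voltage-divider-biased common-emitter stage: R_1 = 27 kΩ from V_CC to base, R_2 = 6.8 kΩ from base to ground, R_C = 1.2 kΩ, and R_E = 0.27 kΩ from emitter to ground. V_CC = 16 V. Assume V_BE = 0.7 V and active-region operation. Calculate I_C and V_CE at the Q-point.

I_C ≈ 7.3 mA, V_CE ≈ 5.3 V

Thevenize the base divider: V_Th = V_CC·R_2/(R_1+R_2) = 16×6.8/33.8 = 3.22 V, R_Th = R_1‖R_2 = 5.43 kΩ.
Base-emitter loop: V_Th = I_B·R_Th + V_BE + (β+1)I_B·R_E, so I_B = (3.22 − 0.7) / (5.43 + 76×0.27) = 0.0971 mA.
I_C = β·I_B = 75×0.0971 = 7.28 mA, and I_E = (β+1)I_B = 7.38 mA.
V_CE = V_CC − I_C·R_C − I_E·R_E = 16 − 7.28×1.2 − 7.38×0.27 = 5.27 V.
V_CE = 5.27 V > 0.2 V confirms active-region operation.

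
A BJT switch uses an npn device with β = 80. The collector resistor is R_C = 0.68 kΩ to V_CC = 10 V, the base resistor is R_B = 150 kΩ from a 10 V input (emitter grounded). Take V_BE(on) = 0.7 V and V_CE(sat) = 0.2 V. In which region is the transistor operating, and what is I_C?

active; I_C ≈ 5 mA

Assume active. Base-emitter loop: I_B = (V_BB − V_BE)/R_B = (10 − 0.7)/150 = 0.062 mA.
I_C = β·I_B = 80×0.062 = 4.96 mA.
V_CE = V_CC − I_C·R_C = 10 − 4.96×0.68 = 6.63 V > V_CE(sat), so the active-region assumption holds.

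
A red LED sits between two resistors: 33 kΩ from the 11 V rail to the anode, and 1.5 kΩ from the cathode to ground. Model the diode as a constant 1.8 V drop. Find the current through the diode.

I ≈ 0.27 mA

The two resistors are in series with the diode, so KVL gives 11 = I·33 + 1.8 + I·1.5.
I = (11 − 1.8) / (33 + 1.5) kΩ = 9.2 / 34.5 = 0.267 mA.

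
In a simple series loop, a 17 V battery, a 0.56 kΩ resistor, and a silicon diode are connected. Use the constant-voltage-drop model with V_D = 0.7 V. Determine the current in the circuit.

I ≈ 29 mA

KVL around the loop: 17 = V_D + I·R = 0.7 + I × 0.56 kΩ.
So I = (17 − 0.7) / 0.56 kΩ = 16.3 / 0.56 = 29.1 mA.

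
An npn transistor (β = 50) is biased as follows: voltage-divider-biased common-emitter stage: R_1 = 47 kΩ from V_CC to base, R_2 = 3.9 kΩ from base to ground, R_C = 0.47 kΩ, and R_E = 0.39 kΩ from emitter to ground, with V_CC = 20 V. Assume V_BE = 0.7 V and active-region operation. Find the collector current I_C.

I_C ≈ 1.8 mA

Thevenize the base divider: V_Th = V_CC·R_2/(R_1+R_2) = 20×3.9/50.9 = 1.53 V, R_Th = R_1‖R_2 = 3.6 kΩ.
Base-emitter loop: V_Th = I_B·R_Th + V_BE + (β+1)I_B·R_E, so I_B = (1.53 − 0.7) / (3.6 + 51×0.39) = 0.0354 mA.
I_C = β·I_B = 50×0.0354 = 1.77 mA, and I_E = (β+1)I_B = 1.81 mA.
V_CE = V_CC − I_C·R_C − I_E·R_E = 20 − 1.77×0.47 − 1.81×0.39 = 18.5 V.
V_CE = 18.5 V > 0.2 V confirms active-region operation.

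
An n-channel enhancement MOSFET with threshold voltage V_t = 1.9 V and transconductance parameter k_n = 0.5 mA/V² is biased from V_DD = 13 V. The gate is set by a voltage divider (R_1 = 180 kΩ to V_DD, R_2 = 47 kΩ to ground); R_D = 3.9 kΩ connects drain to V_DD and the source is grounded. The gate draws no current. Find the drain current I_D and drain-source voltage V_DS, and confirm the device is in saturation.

V_G = V_DD·R_2/(R_1+R_2) = 13×47/227 = 2.69 V. With the source grounded, V_GS = V_G = 2.69 V.
Assume saturation: I_D = (k_n/2)(V_GS − V_t)² = (0.5/2)×(2.69 − 1.9)² = 0.25×0.792² = 0.157 mA.
V_DS = V_DD − I_D·R_D = 13 − 0.157×3.9 = 12.4 V.
Saturation requires V_DS ≥ V_GS − V_t = 0.792 V; 12.4 ≥ 0.792 ✓.

I_D ≈ 0.16 mA, V_DS ≈ 12 V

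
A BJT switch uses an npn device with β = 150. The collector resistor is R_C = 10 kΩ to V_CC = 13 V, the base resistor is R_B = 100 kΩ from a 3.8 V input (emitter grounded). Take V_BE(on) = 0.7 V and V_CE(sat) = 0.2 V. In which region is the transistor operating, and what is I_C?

Assume active: I_B = (3.8 − 0.7)/100 = 0.031 mA, giving I_C = β·I_B = 4.65 mA.
But then V_CE = 13 − 4.65×10 = -33.5 V < V_CE(sat) = 0.2 V — impossible in the active region.
So the transistor is saturated. With V_CE = 0.2 V, I_C = (V_CC − 0.2)/R_C = 12.8/10 = 1.28 mA.
Check: β·I_B = 4.65 mA > I_C = 1.28 mA, confirming saturation.

saturation; I_C ≈ 1.3 mA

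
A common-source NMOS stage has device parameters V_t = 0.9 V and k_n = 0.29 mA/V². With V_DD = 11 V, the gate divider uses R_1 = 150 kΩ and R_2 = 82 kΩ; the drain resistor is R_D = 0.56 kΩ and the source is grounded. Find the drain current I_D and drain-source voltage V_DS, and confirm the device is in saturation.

V_G = V_DD·R_2/(R_1+R_2) = 11×82/232 = 3.89 V. With the source grounded, V_GS = V_G = 3.89 V.
Assume saturation: I_D = (k_n/2)(V_GS − V_t)² = (0.29/2)×(3.89 − 0.9)² = 0.145×2.99² = 1.29 mA.
V_DS = V_DD − I_D·R_D = 11 − 1.29×0.56 = 10.3 V.
Saturation requires V_DS ≥ V_GS − V_t = 2.99 V; 10.3 ≥ 2.99 ✓.

I_D ≈ 1.3 mA, V_DS ≈ 10 V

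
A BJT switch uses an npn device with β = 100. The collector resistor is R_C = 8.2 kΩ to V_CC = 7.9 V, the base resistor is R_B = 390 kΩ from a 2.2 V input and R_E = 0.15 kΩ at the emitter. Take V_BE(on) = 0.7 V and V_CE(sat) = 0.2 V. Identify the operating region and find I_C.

Assume active. Base-emitter loop: I_B = (V_BB − V_BE)/(R_B + (β+1)R_E) = (2.2 − 0.7)/(390 + 101×0.15) = 0.0037 mA.
I_C = β·I_B = 100×0.0037 = 0.37 mA.
V_CE = V_CC − I_C·R_C − I_E·R_E = 7.9 − 0.37×8.2 − 0.374×0.15 = 4.81 V > V_CE(sat), so the active-region assumption holds.

active; I_C ≈ 0.37 mA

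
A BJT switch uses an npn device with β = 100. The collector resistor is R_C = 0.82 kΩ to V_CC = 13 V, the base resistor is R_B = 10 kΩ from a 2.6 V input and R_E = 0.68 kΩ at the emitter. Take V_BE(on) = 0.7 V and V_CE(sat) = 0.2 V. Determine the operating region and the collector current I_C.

Assume active. Base-emitter loop: I_B = (V_BB − V_BE)/(R_B + (β+1)R_E) = (2.6 − 0.7)/(10 + 101×0.68) = 0.0241 mA.
I_C = β·I_B = 100×0.0241 = 2.41 mA.
V_CE = V_CC − I_C·R_C − I_E·R_E = 13 − 2.41×0.82 − 2.44×0.68 = 9.36 V > V_CE(sat), so the active-region assumption holds.

active; I_C ≈ 2.4 mA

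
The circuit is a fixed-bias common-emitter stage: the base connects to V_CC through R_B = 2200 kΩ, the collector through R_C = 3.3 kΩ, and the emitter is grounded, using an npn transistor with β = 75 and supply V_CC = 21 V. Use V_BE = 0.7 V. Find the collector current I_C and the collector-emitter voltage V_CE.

Base loop: V_CC = I_B·R_B + V_BE, so I_B = (21 − 0.7)/2200 kΩ = 0.00923 mA.
In the active region I_C = β·I_B = 75 × 0.00923 = 0.692 mA.
Collector loop: V_CE = V_CC − I_C·R_C = 21 − 0.692×3.3 = 18.7 V.
Since V_CE = 18.7 V > V_CE(sat) ≈ 0.2 V, the transistor is in the active region as assumed.

I_C ≈ 0.69 mA, V_CE ≈ 19 V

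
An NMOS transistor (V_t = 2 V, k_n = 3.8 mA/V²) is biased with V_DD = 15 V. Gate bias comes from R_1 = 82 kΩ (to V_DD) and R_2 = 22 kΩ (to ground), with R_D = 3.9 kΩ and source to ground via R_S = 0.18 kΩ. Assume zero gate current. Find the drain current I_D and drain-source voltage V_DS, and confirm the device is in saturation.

I_D ≈ 1.5 mA, V_DS ≈ 8.8 V

V_G = V_DD·R_2/(R_1+R_2) = 15×22/104 = 3.17 V.
Assume saturation: I_D = (k_n/2)(V_GS − V_t)² with V_GS = V_G − I_D·R_S = 3.17 − 0.18·I_D.
Substituting gives 0.0616·I_D² − 1.8·I_D + 2.61 = 0, with roots I_D = 1.53 or 27.7 mA.
The root I_D = 27.7 mA gives V_GS = -1.82 V ≤ V_t, so take I_D = 1.53 mA.
Then V_GS = 2.9 V and V_DS = V_DD − I_D(R_D+R_S) = 15 − 1.53×4.08 = 8.75 V.
Saturation requires V_DS ≥ V_GS − V_t = 0.898 V; 8.75 ≥ 0.898 ✓.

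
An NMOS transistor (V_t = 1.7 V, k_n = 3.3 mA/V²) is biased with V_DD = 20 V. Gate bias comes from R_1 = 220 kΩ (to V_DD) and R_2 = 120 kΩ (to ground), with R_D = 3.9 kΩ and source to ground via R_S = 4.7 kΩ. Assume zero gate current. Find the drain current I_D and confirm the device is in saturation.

I_D ≈ 0.98 mA

V_G = V_DD·R_2/(R_1+R_2) = 20×120/340 = 7.06 V.
Assume saturation: I_D = (k_n/2)(V_GS − V_t)² with V_GS = V_G − I_D·R_S = 7.06 − 4.7·I_D.
Substituting gives 36.4·I_D² − 84.1·I_D + 47.4 = 0, with roots I_D = 0.976 or 1.33 mA.
The root I_D = 1.33 mA gives V_GS = 0.802 V ≤ V_t, so take I_D = 0.976 mA.
Then V_GS = 2.47 V and V_DS = V_DD − I_D(R_D+R_S) = 20 − 0.976×8.6 = 11.6 V.
Saturation requires V_DS ≥ V_GS − V_t = 0.769 V; 11.6 ≥ 0.769 ✓.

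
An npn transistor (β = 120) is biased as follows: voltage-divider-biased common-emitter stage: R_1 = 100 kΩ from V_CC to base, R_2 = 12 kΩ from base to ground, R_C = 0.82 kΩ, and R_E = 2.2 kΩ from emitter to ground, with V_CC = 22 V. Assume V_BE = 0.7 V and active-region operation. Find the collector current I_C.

Thevenize the base divider: V_Th = V_CC·R_2/(R_1+R_2) = 22×12/112 = 2.36 V, R_Th = R_1‖R_2 = 10.7 kΩ.
Base-emitter loop: V_Th = I_B·R_Th + V_BE + (β+1)I_B·R_E, so I_B = (2.36 − 0.7) / (10.7 + 121×2.2) = 0.00598 mA.
I_C = β·I_B = 120×0.00598 = 0.718 mA, and I_E = (β+1)I_B = 0.724 mA.
V_CE = V_CC − I_C·R_C − I_E·R_E = 22 − 0.718×0.82 − 0.724×2.2 = 19.8 V.
V_CE = 19.8 V > 0.2 V confirms active-region operation.

I_C ≈ 0.72 mA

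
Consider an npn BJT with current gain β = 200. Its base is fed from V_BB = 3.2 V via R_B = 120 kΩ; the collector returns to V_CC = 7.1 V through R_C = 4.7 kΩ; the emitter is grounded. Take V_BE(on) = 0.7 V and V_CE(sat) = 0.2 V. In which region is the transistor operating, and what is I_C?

Assume active: I_B = (3.2 − 0.7)/120 = 0.0208 mA, giving I_C = β·I_B = 4.17 mA.
But then V_CE = 7.1 − 4.17×4.7 = -12.5 V < V_CE(sat) = 0.2 V — impossible in the active region.
So the transistor is saturated. With V_CE = 0.2 V, I_C = (V_CC − 0.2)/R_C = 6.9/4.7 = 1.47 mA.
Check: β·I_B = 4.17 mA > I_C = 1.47 mA, confirming saturation.

saturation; I_C ≈ 1.5 mA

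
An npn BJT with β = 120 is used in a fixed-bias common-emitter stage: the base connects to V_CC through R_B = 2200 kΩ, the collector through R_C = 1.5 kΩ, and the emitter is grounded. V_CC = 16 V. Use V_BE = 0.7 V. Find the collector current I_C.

Base loop: V_CC = I_B·R_B + V_BE, so I_B = (16 − 0.7)/2200 kΩ = 0.00695 mA.
In the active region I_C = β·I_B = 120 × 0.00695 = 0.835 mA.
Collector loop: V_CE = V_CC − I_C·R_C = 16 − 0.835×1.5 = 14.7 V.
Since V_CE = 14.7 V > V_CE(sat) ≈ 0.2 V, the transistor is in the active region as assumed.

I_C ≈ 0.83 mA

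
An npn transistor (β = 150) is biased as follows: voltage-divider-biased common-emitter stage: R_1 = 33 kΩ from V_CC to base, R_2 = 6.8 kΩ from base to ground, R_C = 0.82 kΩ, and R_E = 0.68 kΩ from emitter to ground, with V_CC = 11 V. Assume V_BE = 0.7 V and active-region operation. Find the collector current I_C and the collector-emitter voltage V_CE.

I_C ≈ 1.6 mA, V_CE ≈ 8.5 V

Thevenize the base divider: V_Th = V_CC·R_2/(R_1+R_2) = 11×6.8/39.8 = 1.88 V, R_Th = R_1‖R_2 = 5.64 kΩ.
Base-emitter loop: V_Th = I_B·R_Th + V_BE + (β+1)I_B·R_E, so I_B = (1.88 − 0.7) / (5.64 + 151×0.68) = 0.0109 mA.
I_C = β·I_B = 150×0.0109 = 1.63 mA, and I_E = (β+1)I_B = 1.64 mA.
V_CE = V_CC − I_C·R_C − I_E·R_E = 11 − 1.63×0.82 − 1.64×0.68 = 8.54 V.
V_CE = 8.54 V > 0.2 V confirms active-region operation.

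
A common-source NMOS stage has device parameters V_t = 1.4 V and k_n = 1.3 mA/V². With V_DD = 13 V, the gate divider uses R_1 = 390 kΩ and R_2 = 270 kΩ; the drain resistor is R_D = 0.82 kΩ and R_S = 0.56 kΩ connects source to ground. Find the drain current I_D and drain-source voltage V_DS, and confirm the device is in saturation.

I_D ≈ 3.1 mA, V_DS ≈ 8.7 V

V_G = V_DD·R_2/(R_1+R_2) = 13×270/660 = 5.32 V.
Assume saturation: I_D = (k_n/2)(V_GS − V_t)² with V_GS = V_G − I_D·R_S = 5.32 − 0.56·I_D.
Substituting gives 0.204·I_D² − 3.85·I_D + 9.98 = 0, with roots I_D = 3.1 or 15.8 mA.
The root I_D = 15.8 mA gives V_GS = -3.53 V ≤ V_t, so take I_D = 3.1 mA.
Then V_GS = 3.58 V and V_DS = V_DD − I_D(R_D+R_S) = 13 − 3.1×1.38 = 8.72 V.
Saturation requires V_DS ≥ V_GS − V_t = 2.18 V; 8.72 ≥ 2.18 ✓.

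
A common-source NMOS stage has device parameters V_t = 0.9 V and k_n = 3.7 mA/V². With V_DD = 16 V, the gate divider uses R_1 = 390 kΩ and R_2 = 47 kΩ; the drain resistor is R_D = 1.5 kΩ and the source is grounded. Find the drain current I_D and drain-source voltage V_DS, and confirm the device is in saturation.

I_D ≈ 1.2 mA, V_DS ≈ 14 V

V_G = V_DD·R_2/(R_1+R_2) = 16×47/437 = 1.72 V. With the source grounded, V_GS = V_G = 1.72 V.
Assume saturation: I_D = (k_n/2)(V_GS − V_t)² = (3.7/2)×(1.72 − 0.9)² = 1.85×0.821² = 1.25 mA.
V_DS = V_DD − I_D·R_D = 16 − 1.25×1.5 = 14.1 V.
Saturation requires V_DS ≥ V_GS − V_t = 0.821 V; 14.1 ≥ 0.821 ✓.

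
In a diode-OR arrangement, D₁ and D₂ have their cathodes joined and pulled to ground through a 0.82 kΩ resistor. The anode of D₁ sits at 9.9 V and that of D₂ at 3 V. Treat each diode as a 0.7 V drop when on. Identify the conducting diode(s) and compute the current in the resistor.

Assume both conduct. Then node N would need to be at both 9.9−0.7 = 9.2 V and 3−0.7 = 2.3 V, which is impossible.
Assume only D₁ conducts: V_N = 9.9 − 0.7 = 9.2 V, so I_R = 9.2/0.82 = 11.2 mA.
Check D₂: its anode-to-cathode voltage is 3 − 9.2 = -6.2 V < 0.7 V, so it is off. The assumption is consistent.

Only D₁ conducts; I_R ≈ 11 mA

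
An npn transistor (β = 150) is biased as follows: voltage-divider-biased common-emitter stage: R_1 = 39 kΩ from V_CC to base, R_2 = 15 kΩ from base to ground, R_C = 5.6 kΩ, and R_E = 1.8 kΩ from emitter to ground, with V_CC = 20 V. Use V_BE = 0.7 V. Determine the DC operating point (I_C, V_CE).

Thevenize the base divider: V_Th = V_CC·R_2/(R_1+R_2) = 20×15/54 = 5.56 V, R_Th = R_1‖R_2 = 10.8 kΩ.
Base-emitter loop: V_Th = I_B·R_Th + V_BE + (β+1)I_B·R_E, so I_B = (5.56 − 0.7) / (10.8 + 151×1.8) = 0.0172 mA.
I_C = β·I_B = 150×0.0172 = 2.58 mA, and I_E = (β+1)I_B = 2.59 mA.
V_CE = V_CC − I_C·R_C − I_E·R_E = 20 − 2.58×5.6 − 2.59×1.8 = 0.9 V.
V_CE = 0.9 V > 0.2 V confirms active-region operation.

I_C ≈ 2.6 mA, V_CE ≈ 0.9 V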